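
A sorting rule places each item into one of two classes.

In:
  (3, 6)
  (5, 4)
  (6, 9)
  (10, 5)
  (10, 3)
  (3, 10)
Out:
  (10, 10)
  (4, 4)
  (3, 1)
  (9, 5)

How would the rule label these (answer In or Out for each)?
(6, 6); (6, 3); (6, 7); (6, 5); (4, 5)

The rule appears to be: sum is odd.
(6, 6): 6+6 = 12, lacks this property → Out. (6, 3): 6+3 = 9, satisfies this → In. (6, 7): 6+7 = 13, satisfies this → In. (6, 5): 6+5 = 11, satisfies this → In. (4, 5): 4+5 = 9, satisfies this → In.

Out, In, In, In, In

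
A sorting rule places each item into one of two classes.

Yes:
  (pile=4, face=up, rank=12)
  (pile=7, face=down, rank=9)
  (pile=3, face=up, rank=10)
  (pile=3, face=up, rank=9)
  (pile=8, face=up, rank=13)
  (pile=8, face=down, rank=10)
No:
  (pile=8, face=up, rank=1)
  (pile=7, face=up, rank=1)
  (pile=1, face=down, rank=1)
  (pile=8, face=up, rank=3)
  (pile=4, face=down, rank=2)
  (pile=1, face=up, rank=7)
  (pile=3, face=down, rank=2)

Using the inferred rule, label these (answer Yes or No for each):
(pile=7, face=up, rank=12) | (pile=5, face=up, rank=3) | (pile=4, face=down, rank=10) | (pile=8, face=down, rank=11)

The pattern is that an item is 'Yes' exactly when: rank ≥ 9.

Yes, No, Yes, Yes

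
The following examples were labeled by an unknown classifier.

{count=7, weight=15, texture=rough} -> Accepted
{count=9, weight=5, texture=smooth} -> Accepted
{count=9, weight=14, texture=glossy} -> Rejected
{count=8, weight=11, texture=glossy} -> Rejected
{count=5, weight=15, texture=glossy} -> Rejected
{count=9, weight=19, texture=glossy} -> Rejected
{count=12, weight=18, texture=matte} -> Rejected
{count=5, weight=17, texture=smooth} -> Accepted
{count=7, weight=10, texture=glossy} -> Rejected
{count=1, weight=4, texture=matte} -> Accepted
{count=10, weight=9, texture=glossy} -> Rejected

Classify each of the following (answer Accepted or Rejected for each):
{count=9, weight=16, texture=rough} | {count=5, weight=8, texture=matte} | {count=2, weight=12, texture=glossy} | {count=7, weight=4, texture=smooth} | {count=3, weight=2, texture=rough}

Accepted, Accepted, Rejected, Accepted, Accepted

One predicate separates the groups cleanly: texture is not glossy AND count ≤ 9.
{count=9, weight=16, texture=rough}: texture is rough, count = 9, meets the rule → Accepted.
{count=5, weight=8, texture=matte}: texture is matte, count = 5, meets the rule → Accepted.
{count=2, weight=12, texture=glossy}: texture is glossy, count = 2, does not satisfy this → Rejected.
{count=7, weight=4, texture=smooth}: texture is smooth, count = 7, meets the rule → Accepted.
{count=3, weight=2, texture=rough}: texture is rough, count = 3, meets the rule → Accepted.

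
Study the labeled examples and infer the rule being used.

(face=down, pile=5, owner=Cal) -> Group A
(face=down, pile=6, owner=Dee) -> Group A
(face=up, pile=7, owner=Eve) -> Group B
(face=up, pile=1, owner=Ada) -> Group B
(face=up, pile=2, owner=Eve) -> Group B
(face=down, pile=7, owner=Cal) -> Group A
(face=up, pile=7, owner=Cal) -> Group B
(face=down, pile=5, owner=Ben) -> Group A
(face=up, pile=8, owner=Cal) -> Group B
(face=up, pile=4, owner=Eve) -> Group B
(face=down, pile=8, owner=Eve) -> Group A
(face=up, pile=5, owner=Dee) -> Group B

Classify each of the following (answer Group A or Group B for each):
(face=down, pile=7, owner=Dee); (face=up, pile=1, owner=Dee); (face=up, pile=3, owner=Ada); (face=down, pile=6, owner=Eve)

Group A, Group B, Group B, Group A

Checking candidate rules against both groups, what survives is: face is down.
(face=down, pile=7, owner=Dee) — face is down, hence Group A.
(face=up, pile=1, owner=Dee) — face is up, hence Group B.
(face=up, pile=3, owner=Ada) — face is up, hence Group B.
(face=down, pile=6, owner=Eve) — face is down, hence Group A.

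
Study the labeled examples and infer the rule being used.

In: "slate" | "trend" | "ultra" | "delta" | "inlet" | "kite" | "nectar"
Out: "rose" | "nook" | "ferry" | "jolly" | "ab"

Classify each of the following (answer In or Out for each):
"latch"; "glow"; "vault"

The classifier is using: contains 't'.
"latch": has 't' — fits, so In.
"glow": no 't' — doesn't match, so Out.
"vault": has 't' — fits, so In.

In, Out, In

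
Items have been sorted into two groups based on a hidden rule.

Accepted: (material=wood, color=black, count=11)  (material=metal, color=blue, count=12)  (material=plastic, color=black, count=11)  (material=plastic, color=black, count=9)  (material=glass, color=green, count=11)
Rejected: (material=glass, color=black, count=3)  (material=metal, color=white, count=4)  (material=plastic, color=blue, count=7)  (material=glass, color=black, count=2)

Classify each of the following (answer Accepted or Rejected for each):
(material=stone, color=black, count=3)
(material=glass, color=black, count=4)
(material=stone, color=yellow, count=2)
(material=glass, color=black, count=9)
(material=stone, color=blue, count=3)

Every 'Accepted' example satisfies: count ≥ 9. None of the 'Rejected' examples do.

Rejected, Rejected, Rejected, Accepted, Rejected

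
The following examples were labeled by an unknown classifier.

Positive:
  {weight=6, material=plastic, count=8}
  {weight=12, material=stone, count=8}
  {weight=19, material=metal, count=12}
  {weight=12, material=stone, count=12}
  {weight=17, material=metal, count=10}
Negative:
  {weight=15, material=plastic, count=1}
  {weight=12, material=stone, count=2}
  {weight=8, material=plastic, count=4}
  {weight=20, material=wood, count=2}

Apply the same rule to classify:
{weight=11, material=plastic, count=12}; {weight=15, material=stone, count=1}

Positive, Negative

The pattern is that an item is 'Positive' exactly when: count ≥ 8.
{weight=11, material=plastic, count=12} — count = 12, hence Positive.
{weight=15, material=stone, count=1} — count = 1, hence Negative.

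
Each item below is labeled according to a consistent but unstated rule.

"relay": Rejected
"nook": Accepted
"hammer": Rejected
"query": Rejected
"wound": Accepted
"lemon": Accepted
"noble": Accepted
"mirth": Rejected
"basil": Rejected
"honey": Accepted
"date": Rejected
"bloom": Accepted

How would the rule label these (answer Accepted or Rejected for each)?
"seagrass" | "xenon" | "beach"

The distinguishing property — contains 'o' — holds for all the 'Accepted' cases and none of the 'Rejected' cases.
"seagrass" — no 'o', hence Rejected. "xenon" — has 'o', hence Accepted. "beach" — no 'o', hence Rejected.

Rejected, Accepted, Rejected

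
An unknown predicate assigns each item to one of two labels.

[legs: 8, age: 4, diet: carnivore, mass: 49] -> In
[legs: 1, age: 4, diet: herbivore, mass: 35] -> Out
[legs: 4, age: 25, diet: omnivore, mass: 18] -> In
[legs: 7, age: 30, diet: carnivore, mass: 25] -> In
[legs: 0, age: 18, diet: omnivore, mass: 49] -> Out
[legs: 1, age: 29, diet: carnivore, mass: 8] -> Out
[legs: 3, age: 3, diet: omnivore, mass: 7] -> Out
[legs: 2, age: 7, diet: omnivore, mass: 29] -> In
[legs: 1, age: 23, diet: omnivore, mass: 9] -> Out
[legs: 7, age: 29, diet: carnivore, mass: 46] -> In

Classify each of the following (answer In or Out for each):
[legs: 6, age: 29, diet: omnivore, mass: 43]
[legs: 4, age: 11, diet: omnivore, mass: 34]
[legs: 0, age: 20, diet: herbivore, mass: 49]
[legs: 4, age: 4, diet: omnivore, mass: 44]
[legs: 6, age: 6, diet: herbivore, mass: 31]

The rule appears to be: legs ≥ 2 AND age ≥ 4.
In: [legs: 6, age: 29, diet: omnivore, mass: 43], since legs = 6, age = 29.
In: [legs: 4, age: 11, diet: omnivore, mass: 34], since legs = 4, age = 11.
Out: [legs: 0, age: 20, diet: herbivore, mass: 49], since legs = 0, age = 20.
In: [legs: 4, age: 4, diet: omnivore, mass: 44], since legs = 4, age = 4.
In: [legs: 6, age: 6, diet: herbivore, mass: 31], since legs = 6, age = 6.

In, In, Out, In, In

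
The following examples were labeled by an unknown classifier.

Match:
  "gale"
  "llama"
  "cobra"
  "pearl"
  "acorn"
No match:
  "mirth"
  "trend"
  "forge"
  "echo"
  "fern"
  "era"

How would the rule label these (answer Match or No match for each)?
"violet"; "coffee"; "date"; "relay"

Rule: length ≥ 4 AND contains 'a'. This holds for each 'Match' example and fails for each 'No match' one.

No match, No match, Match, Match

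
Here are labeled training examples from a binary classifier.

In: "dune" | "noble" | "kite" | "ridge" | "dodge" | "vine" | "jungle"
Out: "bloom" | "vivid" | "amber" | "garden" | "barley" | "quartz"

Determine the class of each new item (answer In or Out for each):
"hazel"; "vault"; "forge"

A rule that fits every label: ends with 'e' — true of each 'In' example, false of each 'Out' one.
"hazel": ends with 'l' — lacks this property, so Out.
"vault": ends with 't' — lacks this property, so Out.
"forge": ends with 'e' — checks out, so In.

Out, Out, In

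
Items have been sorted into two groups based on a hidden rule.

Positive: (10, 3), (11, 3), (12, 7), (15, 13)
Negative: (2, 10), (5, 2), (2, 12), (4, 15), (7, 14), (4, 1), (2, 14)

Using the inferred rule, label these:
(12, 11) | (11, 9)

Rule: first ≥ 10. This holds for each 'Positive' example and fails for each 'Negative' one.
Positive: (12, 11), since first 12.
Positive: (11, 9), since first 11.

Positive, Positive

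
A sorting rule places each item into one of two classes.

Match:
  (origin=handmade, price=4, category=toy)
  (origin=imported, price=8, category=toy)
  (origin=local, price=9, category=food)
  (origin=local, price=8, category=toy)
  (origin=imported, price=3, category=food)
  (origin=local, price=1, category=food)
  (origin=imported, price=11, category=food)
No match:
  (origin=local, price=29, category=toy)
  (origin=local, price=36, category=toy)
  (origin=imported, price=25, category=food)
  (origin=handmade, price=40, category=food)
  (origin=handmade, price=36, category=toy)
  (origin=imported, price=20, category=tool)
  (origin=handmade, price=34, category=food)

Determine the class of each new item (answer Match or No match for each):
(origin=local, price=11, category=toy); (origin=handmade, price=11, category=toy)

The common property of the 'Match' items is: price ≤ 11. No 'No match' item has it.
Match: (origin=local, price=11, category=toy), since price = 11. Match: (origin=handmade, price=11, category=toy), since price = 11.

Match, Match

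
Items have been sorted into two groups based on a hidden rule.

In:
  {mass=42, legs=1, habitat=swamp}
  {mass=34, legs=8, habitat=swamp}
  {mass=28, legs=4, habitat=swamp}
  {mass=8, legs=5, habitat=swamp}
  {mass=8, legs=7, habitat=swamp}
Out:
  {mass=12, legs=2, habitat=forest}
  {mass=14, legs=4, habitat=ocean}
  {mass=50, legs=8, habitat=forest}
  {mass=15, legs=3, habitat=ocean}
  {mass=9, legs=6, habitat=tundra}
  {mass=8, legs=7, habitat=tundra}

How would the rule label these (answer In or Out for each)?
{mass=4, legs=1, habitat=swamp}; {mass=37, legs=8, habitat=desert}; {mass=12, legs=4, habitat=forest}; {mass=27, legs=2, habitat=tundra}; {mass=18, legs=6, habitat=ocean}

In, Out, Out, Out, Out

The rule appears to be: habitat is swamp.
{mass=4, legs=1, habitat=swamp}: habitat is swamp, checks out → In.
{mass=37, legs=8, habitat=desert}: habitat is desert, does not fit → Out.
{mass=12, legs=4, habitat=forest}: habitat is forest, does not fit → Out.
{mass=27, legs=2, habitat=tundra}: habitat is tundra, does not fit → Out.
{mass=18, legs=6, habitat=ocean}: habitat is ocean, does not fit → Out.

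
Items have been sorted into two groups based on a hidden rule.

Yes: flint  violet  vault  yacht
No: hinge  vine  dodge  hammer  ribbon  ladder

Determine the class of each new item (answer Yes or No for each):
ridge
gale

No, No

A rule that fits every label: contains 't' — true of each 'Yes' example, false of each 'No' one.
ridge: No (no 't'). gale: No (no 't').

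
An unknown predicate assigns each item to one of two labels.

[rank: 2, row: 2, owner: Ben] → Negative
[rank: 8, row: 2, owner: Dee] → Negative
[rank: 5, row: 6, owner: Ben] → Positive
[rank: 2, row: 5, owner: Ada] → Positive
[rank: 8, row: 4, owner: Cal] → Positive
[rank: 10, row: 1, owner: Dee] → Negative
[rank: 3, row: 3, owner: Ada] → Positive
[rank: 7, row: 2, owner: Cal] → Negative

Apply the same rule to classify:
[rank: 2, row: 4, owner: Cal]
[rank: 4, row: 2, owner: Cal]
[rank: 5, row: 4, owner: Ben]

The simplest hypothesis consistent with all the labels is: row ≥ 3.
[rank: 2, row: 4, owner: Cal]: row = 4, matches → Positive.
[rank: 4, row: 2, owner: Cal]: row = 2, fails the rule → Negative.
[rank: 5, row: 4, owner: Ben]: row = 4, matches → Positive.

Positive, Negative, Positive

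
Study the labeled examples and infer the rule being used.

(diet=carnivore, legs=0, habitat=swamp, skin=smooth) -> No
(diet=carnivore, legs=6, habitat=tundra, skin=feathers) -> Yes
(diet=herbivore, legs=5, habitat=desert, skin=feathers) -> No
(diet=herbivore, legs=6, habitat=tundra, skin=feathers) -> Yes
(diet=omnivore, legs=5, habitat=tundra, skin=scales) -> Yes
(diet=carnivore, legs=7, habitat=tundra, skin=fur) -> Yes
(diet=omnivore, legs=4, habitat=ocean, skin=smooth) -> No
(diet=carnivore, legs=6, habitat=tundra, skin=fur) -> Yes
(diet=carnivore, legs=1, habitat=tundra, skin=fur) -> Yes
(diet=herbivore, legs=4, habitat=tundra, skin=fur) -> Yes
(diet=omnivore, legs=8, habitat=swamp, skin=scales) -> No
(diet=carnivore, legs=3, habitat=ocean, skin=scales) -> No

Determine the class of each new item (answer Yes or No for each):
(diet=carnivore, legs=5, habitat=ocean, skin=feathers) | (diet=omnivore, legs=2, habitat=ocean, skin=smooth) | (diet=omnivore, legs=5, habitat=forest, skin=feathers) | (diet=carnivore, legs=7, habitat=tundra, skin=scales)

No, No, No, Yes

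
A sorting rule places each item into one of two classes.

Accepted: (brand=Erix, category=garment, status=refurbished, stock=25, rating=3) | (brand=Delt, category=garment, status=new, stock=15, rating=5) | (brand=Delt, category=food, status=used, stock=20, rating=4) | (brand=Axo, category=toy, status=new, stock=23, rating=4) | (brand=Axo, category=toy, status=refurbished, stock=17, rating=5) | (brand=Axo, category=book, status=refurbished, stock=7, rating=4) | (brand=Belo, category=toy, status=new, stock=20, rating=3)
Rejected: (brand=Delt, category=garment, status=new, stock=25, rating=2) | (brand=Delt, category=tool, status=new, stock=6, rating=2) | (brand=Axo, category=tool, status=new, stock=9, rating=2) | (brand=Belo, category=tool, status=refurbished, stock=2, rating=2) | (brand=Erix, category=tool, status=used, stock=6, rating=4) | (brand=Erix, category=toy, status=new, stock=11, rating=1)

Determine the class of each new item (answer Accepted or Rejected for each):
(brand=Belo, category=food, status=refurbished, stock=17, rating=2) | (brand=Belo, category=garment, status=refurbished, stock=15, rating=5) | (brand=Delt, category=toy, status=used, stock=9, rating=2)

The distinguishing property — stock ≥ 7 AND rating ≥ 3 — holds for all the 'Accepted' cases and none of the 'Rejected' cases.

Rejected, Accepted, Rejected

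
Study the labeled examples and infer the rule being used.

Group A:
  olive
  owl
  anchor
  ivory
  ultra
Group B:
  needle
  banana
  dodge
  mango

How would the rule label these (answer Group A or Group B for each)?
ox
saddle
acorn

Group A, Group B, Group A

All 'Group A' examples share one property — starts with a vowel — and every 'Group B' example lacks it.
ox: starts with 'o' — passes, so Group A.
saddle: starts with 's' — does not fit, so Group B.
acorn: starts with 'a' — passes, so Group A.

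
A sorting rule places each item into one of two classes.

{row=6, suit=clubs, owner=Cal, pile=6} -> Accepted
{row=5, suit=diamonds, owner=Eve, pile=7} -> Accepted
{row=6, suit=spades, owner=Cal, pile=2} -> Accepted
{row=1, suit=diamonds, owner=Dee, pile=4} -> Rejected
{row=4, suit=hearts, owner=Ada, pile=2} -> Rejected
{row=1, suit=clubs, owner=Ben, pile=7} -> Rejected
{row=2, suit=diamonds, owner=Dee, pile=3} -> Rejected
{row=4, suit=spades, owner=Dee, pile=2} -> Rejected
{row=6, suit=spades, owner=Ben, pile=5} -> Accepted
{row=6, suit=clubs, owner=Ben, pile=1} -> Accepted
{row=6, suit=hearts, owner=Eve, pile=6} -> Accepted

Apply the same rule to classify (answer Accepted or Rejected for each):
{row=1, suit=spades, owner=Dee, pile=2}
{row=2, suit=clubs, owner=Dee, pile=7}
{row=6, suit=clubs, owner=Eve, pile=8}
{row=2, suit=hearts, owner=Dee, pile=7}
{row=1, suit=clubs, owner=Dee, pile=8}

Rejected, Rejected, Accepted, Rejected, Rejected

The common property of the 'Accepted' items is: row ≥ 5. No 'Rejected' item has it.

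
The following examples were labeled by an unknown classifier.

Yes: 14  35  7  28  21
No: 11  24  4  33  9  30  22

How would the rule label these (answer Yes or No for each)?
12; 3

A rule that fits every label: multiple of 7 — true of each 'Yes' example, false of each 'No' one.
No: 12, since 12 = 7·1 + 5.
No: 3, since 3 = 7·0 + 3.

No, No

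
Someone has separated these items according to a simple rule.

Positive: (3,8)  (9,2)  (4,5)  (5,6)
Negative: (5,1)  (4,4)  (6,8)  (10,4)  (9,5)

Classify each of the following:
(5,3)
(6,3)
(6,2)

Every 'Positive' example satisfies: sum is odd. None of the 'Negative' examples do.
Negative: (5,3), since 5+3 = 8.
Positive: (6,3), since 6+3 = 9.
Negative: (6,2), since 6+2 = 8.

Negative, Positive, Negative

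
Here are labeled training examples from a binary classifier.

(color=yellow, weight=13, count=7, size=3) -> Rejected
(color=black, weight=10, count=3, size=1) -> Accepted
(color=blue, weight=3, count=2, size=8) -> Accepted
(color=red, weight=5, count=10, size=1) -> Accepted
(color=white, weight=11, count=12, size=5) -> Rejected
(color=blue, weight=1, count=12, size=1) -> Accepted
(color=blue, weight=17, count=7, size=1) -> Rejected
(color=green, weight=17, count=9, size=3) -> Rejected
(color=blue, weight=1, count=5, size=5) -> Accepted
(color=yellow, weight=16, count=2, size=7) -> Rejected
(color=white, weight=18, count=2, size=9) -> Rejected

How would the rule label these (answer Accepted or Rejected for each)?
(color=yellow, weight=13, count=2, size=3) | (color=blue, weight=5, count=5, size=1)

Rejected, Accepted

One predicate separates the groups cleanly: weight ≤ 10.
(color=yellow, weight=13, count=2, size=3): weight = 13, doesn't match → Rejected.
(color=blue, weight=5, count=5, size=1): weight = 5, checks out → Accepted.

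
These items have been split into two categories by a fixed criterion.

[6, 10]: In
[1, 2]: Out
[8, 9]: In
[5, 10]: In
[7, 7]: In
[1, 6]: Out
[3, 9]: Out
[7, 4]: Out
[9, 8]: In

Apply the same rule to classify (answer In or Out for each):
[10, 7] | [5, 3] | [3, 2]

In, Out, Out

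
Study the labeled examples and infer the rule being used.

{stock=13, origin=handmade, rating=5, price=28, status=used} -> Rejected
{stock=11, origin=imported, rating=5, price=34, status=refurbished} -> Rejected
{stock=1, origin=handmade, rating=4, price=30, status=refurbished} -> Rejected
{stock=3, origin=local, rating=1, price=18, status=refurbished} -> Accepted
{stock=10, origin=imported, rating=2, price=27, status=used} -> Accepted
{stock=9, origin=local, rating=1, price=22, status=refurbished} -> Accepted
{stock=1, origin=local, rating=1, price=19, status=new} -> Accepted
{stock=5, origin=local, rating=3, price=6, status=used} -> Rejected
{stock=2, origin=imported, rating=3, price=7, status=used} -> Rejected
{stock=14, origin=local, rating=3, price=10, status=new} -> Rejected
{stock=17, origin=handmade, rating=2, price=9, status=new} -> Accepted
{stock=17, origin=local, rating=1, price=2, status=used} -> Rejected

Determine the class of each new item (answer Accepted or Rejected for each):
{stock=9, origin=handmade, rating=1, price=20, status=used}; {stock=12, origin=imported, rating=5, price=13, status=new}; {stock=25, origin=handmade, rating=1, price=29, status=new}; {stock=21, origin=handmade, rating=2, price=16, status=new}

Accepted, Rejected, Accepted, Accepted

The rule appears to be: rating ≤ 2 AND price ≥ 6.
{stock=9, origin=handmade, rating=1, price=20, status=used}: Accepted (rating = 1, price = 20).
{stock=12, origin=imported, rating=5, price=13, status=new}: Rejected (rating = 5, price = 13).
{stock=25, origin=handmade, rating=1, price=29, status=new}: Accepted (rating = 1, price = 29).
{stock=21, origin=handmade, rating=2, price=16, status=new}: Accepted (rating = 2, price = 16).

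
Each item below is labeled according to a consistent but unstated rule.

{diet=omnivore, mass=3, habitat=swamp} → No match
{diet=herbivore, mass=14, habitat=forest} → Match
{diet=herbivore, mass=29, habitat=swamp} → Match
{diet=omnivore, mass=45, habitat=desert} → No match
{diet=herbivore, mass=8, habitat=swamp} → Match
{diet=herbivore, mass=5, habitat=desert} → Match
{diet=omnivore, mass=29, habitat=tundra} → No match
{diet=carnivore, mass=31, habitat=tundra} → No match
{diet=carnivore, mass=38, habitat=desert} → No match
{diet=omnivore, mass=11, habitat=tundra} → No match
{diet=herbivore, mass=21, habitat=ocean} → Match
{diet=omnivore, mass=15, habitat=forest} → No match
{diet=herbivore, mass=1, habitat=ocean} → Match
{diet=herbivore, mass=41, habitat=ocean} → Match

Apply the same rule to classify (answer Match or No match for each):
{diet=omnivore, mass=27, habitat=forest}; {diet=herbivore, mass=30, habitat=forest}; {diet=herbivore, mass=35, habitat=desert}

The classifier is using: diet is herbivore.
{diet=omnivore, mass=27, habitat=forest}: No match (diet is omnivore). {diet=herbivore, mass=30, habitat=forest}: Match (diet is herbivore). {diet=herbivore, mass=35, habitat=desert}: Match (diet is herbivore).

No match, Match, Match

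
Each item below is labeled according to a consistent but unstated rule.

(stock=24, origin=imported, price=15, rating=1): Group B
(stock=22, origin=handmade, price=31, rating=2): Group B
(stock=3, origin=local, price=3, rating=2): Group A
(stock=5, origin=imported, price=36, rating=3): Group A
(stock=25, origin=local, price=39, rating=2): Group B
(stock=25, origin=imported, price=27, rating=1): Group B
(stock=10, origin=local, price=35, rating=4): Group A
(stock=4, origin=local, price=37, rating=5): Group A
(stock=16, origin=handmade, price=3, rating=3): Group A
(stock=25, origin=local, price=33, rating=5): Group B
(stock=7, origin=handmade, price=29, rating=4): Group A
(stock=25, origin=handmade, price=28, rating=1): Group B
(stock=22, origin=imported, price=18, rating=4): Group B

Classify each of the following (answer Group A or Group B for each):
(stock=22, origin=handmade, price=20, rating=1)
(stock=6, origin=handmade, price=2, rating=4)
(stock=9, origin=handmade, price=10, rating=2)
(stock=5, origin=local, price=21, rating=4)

Group B, Group A, Group A, Group A

All 'Group A' examples share one property — stock ≤ 16 — and every 'Group B' example lacks it.
(stock=22, origin=handmade, price=20, rating=1): stock = 22 — fails the rule, so Group B. (stock=6, origin=handmade, price=2, rating=4): stock = 6 — satisfies this, so Group A. (stock=9, origin=handmade, price=10, rating=2): stock = 9 — satisfies this, so Group A. (stock=5, origin=local, price=21, rating=4): stock = 5 — satisfies this, so Group A.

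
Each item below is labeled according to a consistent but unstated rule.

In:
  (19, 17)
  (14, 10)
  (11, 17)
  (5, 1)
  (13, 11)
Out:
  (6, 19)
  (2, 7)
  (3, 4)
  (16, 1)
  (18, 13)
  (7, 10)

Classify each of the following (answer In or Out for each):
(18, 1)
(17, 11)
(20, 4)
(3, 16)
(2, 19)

Out, In, In, Out, Out

A rule that fits every label: sum is even — true of each 'In' example, false of each 'Out' one.
(18, 1): Out (18+1 = 19).
(17, 11): In (17+11 = 28).
(20, 4): In (20+4 = 24).
(3, 16): Out (3+16 = 19).
(2, 19): Out (2+19 = 21).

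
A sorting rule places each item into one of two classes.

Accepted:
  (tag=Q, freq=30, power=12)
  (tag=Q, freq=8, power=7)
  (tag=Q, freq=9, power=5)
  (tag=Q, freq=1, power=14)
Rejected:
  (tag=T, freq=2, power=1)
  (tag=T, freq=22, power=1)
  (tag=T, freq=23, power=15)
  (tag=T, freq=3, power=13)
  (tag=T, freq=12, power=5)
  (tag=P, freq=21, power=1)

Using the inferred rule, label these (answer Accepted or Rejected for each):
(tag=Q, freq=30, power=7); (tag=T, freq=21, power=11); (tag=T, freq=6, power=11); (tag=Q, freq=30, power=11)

Comparing the two groups points to one rule — tag is Q.
Accepted: (tag=Q, freq=30, power=7), since tag is Q. Rejected: (tag=T, freq=21, power=11), since tag is T. Rejected: (tag=T, freq=6, power=11), since tag is T. Accepted: (tag=Q, freq=30, power=11), since tag is Q.

Accepted, Rejected, Rejected, Accepted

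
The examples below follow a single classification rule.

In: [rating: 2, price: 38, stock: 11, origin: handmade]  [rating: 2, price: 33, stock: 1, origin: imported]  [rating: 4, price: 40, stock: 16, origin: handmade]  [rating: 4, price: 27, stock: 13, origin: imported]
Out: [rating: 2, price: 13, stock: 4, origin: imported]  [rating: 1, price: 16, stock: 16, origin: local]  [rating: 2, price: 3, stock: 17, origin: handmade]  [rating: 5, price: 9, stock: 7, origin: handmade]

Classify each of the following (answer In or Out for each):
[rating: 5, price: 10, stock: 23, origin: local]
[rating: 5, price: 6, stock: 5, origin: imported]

The classifier is using: price ≥ 27.

Out, Out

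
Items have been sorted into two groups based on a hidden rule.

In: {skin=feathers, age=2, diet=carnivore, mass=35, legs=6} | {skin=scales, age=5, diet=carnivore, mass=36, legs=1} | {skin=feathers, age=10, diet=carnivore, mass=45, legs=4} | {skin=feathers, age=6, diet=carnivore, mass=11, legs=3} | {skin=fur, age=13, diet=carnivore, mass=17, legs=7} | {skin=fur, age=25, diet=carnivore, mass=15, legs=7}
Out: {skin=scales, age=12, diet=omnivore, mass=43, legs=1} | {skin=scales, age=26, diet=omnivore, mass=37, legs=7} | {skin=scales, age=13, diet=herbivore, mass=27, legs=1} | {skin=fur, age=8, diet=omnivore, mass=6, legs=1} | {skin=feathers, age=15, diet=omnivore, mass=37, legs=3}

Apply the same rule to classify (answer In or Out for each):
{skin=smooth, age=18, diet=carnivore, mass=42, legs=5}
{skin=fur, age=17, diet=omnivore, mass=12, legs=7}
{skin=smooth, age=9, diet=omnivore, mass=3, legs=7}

The simplest hypothesis consistent with all the labels is: diet is carnivore.

In, Out, Out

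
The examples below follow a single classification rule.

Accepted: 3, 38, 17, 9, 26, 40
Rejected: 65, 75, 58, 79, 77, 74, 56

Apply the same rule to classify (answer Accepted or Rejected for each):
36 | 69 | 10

A rule that fits every label: at most 40 — true of each 'Accepted' example, false of each 'Rejected' one.

Accepted, Rejected, Accepted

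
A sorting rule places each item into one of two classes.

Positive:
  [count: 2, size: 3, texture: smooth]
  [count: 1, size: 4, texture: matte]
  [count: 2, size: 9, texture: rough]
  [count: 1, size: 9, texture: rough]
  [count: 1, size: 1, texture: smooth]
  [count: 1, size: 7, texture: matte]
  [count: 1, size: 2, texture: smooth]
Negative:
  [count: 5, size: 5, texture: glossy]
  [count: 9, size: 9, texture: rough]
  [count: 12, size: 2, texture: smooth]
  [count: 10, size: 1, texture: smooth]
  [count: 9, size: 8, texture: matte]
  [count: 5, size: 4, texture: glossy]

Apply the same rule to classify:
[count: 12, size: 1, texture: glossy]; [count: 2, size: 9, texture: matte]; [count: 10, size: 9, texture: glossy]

Negative, Positive, Negative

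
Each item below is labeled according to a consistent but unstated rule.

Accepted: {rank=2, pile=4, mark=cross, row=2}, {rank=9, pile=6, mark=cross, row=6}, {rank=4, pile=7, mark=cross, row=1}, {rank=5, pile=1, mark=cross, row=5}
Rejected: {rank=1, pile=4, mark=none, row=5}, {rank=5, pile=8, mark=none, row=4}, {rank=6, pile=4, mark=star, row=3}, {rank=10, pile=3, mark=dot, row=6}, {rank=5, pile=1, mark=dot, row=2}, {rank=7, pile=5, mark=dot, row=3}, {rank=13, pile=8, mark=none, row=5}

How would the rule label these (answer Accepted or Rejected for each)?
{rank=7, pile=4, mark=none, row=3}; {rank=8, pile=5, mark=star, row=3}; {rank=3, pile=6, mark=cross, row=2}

Rule: mark is cross. This holds for each 'Accepted' example and fails for each 'Rejected' one.
{rank=7, pile=4, mark=none, row=3} → mark is none → Rejected.
{rank=8, pile=5, mark=star, row=3} → mark is star → Rejected.
{rank=3, pile=6, mark=cross, row=2} → mark is cross → Accepted.

Rejected, Rejected, Accepted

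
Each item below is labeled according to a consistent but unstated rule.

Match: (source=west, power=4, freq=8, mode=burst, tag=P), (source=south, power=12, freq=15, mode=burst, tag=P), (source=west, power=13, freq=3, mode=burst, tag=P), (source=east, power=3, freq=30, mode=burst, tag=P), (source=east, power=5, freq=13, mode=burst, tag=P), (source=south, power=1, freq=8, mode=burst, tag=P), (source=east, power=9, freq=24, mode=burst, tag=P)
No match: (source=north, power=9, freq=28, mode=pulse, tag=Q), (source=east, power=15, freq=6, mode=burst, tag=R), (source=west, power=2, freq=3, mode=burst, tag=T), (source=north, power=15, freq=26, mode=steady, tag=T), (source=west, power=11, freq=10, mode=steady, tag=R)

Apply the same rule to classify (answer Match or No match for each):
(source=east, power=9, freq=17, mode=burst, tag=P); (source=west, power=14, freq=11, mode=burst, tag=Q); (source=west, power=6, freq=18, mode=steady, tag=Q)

Match, No match, No match

The simplest hypothesis consistent with all the labels is: tag is P.
(source=east, power=9, freq=17, mode=burst, tag=P): tag is P, passes → Match.
(source=west, power=14, freq=11, mode=burst, tag=Q): tag is Q, doesn't match → No match.
(source=west, power=6, freq=18, mode=steady, tag=Q): tag is Q, doesn't match → No match.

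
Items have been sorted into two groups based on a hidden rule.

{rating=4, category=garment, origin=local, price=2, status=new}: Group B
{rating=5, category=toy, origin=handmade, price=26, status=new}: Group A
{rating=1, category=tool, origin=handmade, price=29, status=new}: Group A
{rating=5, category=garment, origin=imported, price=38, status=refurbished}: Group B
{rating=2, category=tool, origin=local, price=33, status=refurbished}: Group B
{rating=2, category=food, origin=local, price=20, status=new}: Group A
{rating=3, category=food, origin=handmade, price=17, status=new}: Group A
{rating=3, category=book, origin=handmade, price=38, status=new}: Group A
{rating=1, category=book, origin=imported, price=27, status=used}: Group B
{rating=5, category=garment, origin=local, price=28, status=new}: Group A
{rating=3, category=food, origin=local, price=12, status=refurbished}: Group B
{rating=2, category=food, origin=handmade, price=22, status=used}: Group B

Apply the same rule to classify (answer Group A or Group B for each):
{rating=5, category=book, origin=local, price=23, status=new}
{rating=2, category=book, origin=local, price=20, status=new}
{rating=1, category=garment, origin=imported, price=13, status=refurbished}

All 'Group A' examples share one property — status is new AND price ≥ 12 — and every 'Group B' example lacks it.
{rating=5, category=book, origin=local, price=23, status=new} — status is new, price = 23, hence Group A.
{rating=2, category=book, origin=local, price=20, status=new} — status is new, price = 20, hence Group A.
{rating=1, category=garment, origin=imported, price=13, status=refurbished} — status is refurbished, price = 13, hence Group B.

Group A, Group A, Group B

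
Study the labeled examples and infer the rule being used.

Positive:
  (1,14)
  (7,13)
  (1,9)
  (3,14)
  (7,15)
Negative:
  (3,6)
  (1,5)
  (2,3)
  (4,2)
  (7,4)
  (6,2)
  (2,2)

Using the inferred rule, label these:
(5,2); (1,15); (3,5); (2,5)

Negative, Positive, Negative, Negative

A rule that fits every label: second ≥ 7 — true of each 'Positive' example, false of each 'Negative' one.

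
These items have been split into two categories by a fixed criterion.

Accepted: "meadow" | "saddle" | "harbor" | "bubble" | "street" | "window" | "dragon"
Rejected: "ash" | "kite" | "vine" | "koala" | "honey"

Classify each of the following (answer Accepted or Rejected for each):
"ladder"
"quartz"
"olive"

Accepted, Accepted, Rejected

The classifier is using: length 6.
Accepted: "ladder", since length 6.
Accepted: "quartz", since length 6.
Rejected: "olive", since length 5.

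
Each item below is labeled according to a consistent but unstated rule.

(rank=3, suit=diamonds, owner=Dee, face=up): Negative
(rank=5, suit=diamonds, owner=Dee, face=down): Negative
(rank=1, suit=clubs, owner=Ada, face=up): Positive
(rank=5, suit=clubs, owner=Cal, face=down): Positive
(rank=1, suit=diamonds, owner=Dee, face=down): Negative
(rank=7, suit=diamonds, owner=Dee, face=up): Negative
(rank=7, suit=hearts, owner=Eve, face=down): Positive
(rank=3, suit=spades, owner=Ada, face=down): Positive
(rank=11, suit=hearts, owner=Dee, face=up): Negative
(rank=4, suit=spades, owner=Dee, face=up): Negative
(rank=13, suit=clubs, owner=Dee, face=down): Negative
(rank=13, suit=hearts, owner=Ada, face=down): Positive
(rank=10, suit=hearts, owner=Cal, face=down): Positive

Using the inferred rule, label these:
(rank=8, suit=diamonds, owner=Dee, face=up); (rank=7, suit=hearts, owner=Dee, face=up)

Rule: owner is not Dee. This holds for each 'Positive' example and fails for each 'Negative' one.

Negative, Negative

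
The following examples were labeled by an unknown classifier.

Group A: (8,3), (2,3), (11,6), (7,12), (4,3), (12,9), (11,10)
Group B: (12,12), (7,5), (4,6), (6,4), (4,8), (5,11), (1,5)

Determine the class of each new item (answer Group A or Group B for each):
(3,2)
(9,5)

Comparing the two groups points to one rule — sum is odd.
(3,2): 3+2 = 5 — fits, so Group A.
(9,5): 9+5 = 14 — doesn't match, so Group B.

Group A, Group B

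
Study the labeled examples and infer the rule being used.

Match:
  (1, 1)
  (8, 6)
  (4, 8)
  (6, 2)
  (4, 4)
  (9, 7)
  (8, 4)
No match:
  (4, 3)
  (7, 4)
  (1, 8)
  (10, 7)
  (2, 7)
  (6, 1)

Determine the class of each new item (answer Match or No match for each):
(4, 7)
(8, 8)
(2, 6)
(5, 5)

The classifier is using: sum is even.
(4, 7): No match (4+7 = 11). (8, 8): Match (8+8 = 16). (2, 6): Match (2+6 = 8). (5, 5): Match (5+5 = 10).

No match, Match, Match, Match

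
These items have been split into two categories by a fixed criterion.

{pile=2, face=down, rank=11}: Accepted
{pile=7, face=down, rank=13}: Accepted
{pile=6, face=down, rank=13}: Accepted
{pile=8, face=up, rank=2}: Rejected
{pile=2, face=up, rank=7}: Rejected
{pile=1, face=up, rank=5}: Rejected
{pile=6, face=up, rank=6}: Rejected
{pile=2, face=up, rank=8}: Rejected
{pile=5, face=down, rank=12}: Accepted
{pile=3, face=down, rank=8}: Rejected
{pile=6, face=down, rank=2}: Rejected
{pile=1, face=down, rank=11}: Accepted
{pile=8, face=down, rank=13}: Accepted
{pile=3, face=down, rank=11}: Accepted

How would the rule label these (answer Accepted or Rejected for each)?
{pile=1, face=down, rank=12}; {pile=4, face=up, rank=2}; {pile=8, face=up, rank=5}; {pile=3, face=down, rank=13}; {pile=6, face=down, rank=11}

Rule: rank ≥ 11. This holds for each 'Accepted' example and fails for each 'Rejected' one.
Accepted: {pile=1, face=down, rank=12}, since rank = 12. Rejected: {pile=4, face=up, rank=2}, since rank = 2. Rejected: {pile=8, face=up, rank=5}, since rank = 5. Accepted: {pile=3, face=down, rank=13}, since rank = 13. Accepted: {pile=6, face=down, rank=11}, since rank = 11.

Accepted, Rejected, Rejected, Accepted, Accepted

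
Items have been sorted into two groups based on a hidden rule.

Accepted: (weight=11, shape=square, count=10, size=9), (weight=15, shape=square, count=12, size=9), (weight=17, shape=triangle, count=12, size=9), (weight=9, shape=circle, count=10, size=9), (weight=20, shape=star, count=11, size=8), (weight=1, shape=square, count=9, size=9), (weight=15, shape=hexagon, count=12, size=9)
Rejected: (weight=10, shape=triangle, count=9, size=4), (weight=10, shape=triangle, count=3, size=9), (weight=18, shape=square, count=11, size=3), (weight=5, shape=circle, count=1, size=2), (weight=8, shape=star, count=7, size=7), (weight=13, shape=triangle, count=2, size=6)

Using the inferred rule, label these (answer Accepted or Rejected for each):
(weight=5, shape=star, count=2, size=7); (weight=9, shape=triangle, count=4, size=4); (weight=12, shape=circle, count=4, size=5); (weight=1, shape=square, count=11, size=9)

The pattern is that an item is 'Accepted' exactly when: size ≥ 6 AND count ≥ 9.
Rejected: (weight=5, shape=star, count=2, size=7), since size = 7, count = 2. Rejected: (weight=9, shape=triangle, count=4, size=4), since size = 4, count = 4. Rejected: (weight=12, shape=circle, count=4, size=5), since size = 5, count = 4. Accepted: (weight=1, shape=square, count=11, size=9), since size = 9, count = 11.

Rejected, Rejected, Rejected, Accepted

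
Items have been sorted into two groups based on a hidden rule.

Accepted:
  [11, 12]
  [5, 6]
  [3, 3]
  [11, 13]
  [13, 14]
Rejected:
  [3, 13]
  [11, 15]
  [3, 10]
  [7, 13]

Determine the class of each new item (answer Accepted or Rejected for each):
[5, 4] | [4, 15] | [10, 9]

Accepted, Rejected, Accepted

One predicate separates the groups cleanly: |first − second| ≤ 2.
[5, 4]: Accepted (|5−4| = 1). [4, 15]: Rejected (|4−15| = 11). [10, 9]: Accepted (|10−9| = 1).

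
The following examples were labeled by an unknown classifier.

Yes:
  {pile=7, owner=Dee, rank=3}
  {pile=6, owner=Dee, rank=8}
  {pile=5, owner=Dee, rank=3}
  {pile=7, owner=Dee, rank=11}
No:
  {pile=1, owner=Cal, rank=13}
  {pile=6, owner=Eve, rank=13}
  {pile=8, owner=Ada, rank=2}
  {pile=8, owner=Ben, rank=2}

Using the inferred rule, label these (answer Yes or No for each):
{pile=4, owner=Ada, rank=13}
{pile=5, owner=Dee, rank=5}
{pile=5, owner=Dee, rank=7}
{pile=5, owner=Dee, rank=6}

No, Yes, Yes, Yes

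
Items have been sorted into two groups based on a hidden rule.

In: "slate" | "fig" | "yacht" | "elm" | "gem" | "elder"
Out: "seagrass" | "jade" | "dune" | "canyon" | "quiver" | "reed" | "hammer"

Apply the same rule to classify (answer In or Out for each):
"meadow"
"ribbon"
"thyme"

The rule appears to be: odd length.

Out, Out, In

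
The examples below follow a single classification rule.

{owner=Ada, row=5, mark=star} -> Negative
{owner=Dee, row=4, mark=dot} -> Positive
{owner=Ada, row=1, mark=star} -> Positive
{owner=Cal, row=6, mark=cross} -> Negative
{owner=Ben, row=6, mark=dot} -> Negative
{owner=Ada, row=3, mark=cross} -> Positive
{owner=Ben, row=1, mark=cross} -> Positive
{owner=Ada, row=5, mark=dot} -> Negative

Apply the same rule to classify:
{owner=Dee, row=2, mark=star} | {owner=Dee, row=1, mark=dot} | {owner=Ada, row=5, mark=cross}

Every 'Positive' example satisfies: row ≤ 4. None of the 'Negative' examples do.
{owner=Dee, row=2, mark=star}: row = 2, has this property → Positive. {owner=Dee, row=1, mark=dot}: row = 1, has this property → Positive. {owner=Ada, row=5, mark=cross}: row = 5, does not pass → Negative.

Positive, Positive, Negative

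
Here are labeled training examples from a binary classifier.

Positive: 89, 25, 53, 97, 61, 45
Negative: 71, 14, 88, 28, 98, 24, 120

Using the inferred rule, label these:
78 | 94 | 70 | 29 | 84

Looking at the examples, the only property every 'Positive' case has and every 'Negative' case lacks is: ≡ 1 (mod 4).
78 — 78 mod 4 = 2, hence Negative. 94 — 94 mod 4 = 2, hence Negative. 70 — 70 mod 4 = 2, hence Negative. 29 — 29 mod 4 = 1, hence Positive. 84 — 84 mod 4 = 0, hence Negative.

Negative, Negative, Negative, Positive, Negative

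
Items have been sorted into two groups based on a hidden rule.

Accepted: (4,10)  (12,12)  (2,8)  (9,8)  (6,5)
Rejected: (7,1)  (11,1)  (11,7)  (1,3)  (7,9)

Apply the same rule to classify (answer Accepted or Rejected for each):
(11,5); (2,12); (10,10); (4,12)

The distinguishing property — product is even — holds for all the 'Accepted' cases and none of the 'Rejected' cases.
Rejected: (11,5), since 11·5 = 55.
Accepted: (2,12), since 2·12 = 24.
Accepted: (10,10), since 10·10 = 100.
Accepted: (4,12), since 4·12 = 48.

Rejected, Accepted, Accepted, Accepted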